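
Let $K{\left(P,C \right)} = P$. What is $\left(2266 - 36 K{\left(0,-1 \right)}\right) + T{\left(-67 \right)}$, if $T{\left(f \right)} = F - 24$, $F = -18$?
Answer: $2224$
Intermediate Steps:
$T{\left(f \right)} = -42$ ($T{\left(f \right)} = -18 - 24 = -42$)
$\left(2266 - 36 K{\left(0,-1 \right)}\right) + T{\left(-67 \right)} = \left(2266 - 36 \cdot 0\right) - 42 = \left(2266 - 0\right) - 42 = \left(2266 + 0\right) - 42 = 2266 - 42 = 2224$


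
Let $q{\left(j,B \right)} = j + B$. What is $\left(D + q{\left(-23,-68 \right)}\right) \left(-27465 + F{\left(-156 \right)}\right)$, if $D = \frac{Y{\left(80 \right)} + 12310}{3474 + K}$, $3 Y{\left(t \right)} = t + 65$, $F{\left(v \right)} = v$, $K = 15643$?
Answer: $\frac{47709440262}{19117} \approx 2.4957 \cdot 10^{6}$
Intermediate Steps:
$q{\left(j,B \right)} = B + j$
$Y{\left(t \right)} = \frac{65}{3} + \frac{t}{3}$ ($Y{\left(t \right)} = \frac{t + 65}{3} = \frac{65 + t}{3} = \frac{65}{3} + \frac{t}{3}$)
$D = \frac{37075}{57351}$ ($D = \frac{\left(\frac{65}{3} + \frac{1}{3} \cdot 80\right) + 12310}{3474 + 15643} = \frac{\left(\frac{65}{3} + \frac{80}{3}\right) + 12310}{19117} = \left(\frac{145}{3} + 12310\right) \frac{1}{19117} = \frac{37075}{3} \cdot \frac{1}{19117} = \frac{37075}{57351} \approx 0.64646$)
$\left(D + q{\left(-23,-68 \right)}\right) \left(-27465 + F{\left(-156 \right)}\right) = \left(\frac{37075}{57351} - 91\right) \left(-27465 - 156\right) = \left(\frac{37075}{57351} - 91\right) \left(-27621\right) = \left(- \frac{5181866}{57351}\right) \left(-27621\right) = \frac{47709440262}{19117}$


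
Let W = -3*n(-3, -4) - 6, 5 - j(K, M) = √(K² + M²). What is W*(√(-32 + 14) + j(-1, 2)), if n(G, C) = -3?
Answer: 15 - 3*√5 + 9*I*√2 ≈ 8.2918 + 12.728*I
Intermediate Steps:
j(K, M) = 5 - √(K² + M²)
W = 3 (W = -3*(-3) - 6 = 9 - 6 = 3)
W*(√(-32 + 14) + j(-1, 2)) = 3*(√(-32 + 14) + (5 - √((-1)² + 2²))) = 3*(√(-18) + (5 - √(1 + 4))) = 3*(3*I*√2 + (5 - √5)) = 3*(5 - √5 + 3*I*√2) = 15 - 3*√5 + 9*I*√2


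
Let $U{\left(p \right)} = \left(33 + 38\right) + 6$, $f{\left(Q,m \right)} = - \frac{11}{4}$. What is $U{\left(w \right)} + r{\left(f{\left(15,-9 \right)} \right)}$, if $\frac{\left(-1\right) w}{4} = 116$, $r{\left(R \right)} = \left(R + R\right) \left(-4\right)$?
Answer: $99$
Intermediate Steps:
$f{\left(Q,m \right)} = - \frac{11}{4}$ ($f{\left(Q,m \right)} = \left(-11\right) \frac{1}{4} = - \frac{11}{4}$)
$r{\left(R \right)} = - 8 R$ ($r{\left(R \right)} = 2 R \left(-4\right) = - 8 R$)
$w = -464$ ($w = \left(-4\right) 116 = -464$)
$U{\left(p \right)} = 77$ ($U{\left(p \right)} = 71 + 6 = 77$)
$U{\left(w \right)} + r{\left(f{\left(15,-9 \right)} \right)} = 77 - -22 = 77 + 22 = 99$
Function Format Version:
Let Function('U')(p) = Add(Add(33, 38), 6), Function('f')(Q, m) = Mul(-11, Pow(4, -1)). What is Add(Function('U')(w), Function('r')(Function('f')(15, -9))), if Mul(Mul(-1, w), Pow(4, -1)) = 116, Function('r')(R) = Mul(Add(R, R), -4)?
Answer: 99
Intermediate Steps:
Function('f')(Q, m) = Rational(-11, 4) (Function('f')(Q, m) = Mul(-11, Rational(1, 4)) = Rational(-11, 4))
Function('r')(R) = Mul(-8, R) (Function('r')(R) = Mul(Mul(2, R), -4) = Mul(-8, R))
w = -464 (w = Mul(-4, 116) = -464)
Function('U')(p) = 77 (Function('U')(p) = Add(71, 6) = 77)
Add(Function('U')(w), Function('r')(Function('f')(15, -9))) = Add(77, Mul(-8, Rational(-11, 4))) = Add(77, 22) = 99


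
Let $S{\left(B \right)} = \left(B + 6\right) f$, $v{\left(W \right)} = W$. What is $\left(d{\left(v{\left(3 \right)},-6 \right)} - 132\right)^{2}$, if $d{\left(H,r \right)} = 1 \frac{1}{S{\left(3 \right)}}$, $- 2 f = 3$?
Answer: $\frac{12716356}{729} \approx 17444.0$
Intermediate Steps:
$f = - \frac{3}{2}$ ($f = \left(- \frac{1}{2}\right) 3 = - \frac{3}{2} \approx -1.5$)
$S{\left(B \right)} = -9 - \frac{3 B}{2}$ ($S{\left(B \right)} = \left(B + 6\right) \left(- \frac{3}{2}\right) = \left(6 + B\right) \left(- \frac{3}{2}\right) = -9 - \frac{3 B}{2}$)
$d{\left(H,r \right)} = - \frac{2}{27}$ ($d{\left(H,r \right)} = 1 \frac{1}{-9 - \frac{9}{2}} = 1 \frac{1}{- \frac{27}{2}} = 1 \left(- \frac{2}{27}\right) = - \frac{2}{27}$)
$\left(d{\left(v{\left(3 \right)},-6 \right)} - 132\right)^{2} = \left(- \frac{2}{27} - 132\right)^{2} = \left(- \frac{3566}{27}\right)^{2} = \frac{12716356}{729}$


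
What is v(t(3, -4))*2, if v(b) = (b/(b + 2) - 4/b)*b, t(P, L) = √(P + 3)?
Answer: -20 + 6*√6 ≈ -5.3031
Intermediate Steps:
t(P, L) = √(3 + P)
v(b) = b*(-4/b + b/(2 + b)) (v(b) = (b/(2 + b) - 4/b)*b = (-4/b + b/(2 + b))*b = b*(-4/b + b/(2 + b)))
v(t(3, -4))*2 = ((-8 + (√(3 + 3))² - 4*√(3 + 3))/(2 + √(3 + 3)))*2 = ((-8 + (√6)² - 4*√6)/(2 + √6))*2 = ((-8 + 6 - 4*√6)/(2 + √6))*2 = ((-2 - 4*√6)/(2 + √6))*2 = 2*(-2 - 4*√6)/(2 + √6)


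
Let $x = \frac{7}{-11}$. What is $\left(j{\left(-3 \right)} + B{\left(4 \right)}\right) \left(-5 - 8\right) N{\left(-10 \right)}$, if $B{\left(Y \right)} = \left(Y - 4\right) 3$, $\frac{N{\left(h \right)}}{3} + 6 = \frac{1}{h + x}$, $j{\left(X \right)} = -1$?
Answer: $- \frac{713}{3} \approx -237.67$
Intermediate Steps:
$x = - \frac{7}{11}$ ($x = 7 \left(- \frac{1}{11}\right) = - \frac{7}{11} \approx -0.63636$)
$N{\left(h \right)} = -18 + \frac{3}{- \frac{7}{11} + h}$ ($N{\left(h \right)} = -18 + \frac{3}{h - \frac{7}{11}} = -18 + \frac{3}{- \frac{7}{11} + h}$)
$B{\left(Y \right)} = -12 + 3 Y$ ($B{\left(Y \right)} = \left(-4 + Y\right) 3 = -12 + 3 Y$)
$\left(j{\left(-3 \right)} + B{\left(4 \right)}\right) \left(-5 - 8\right) N{\left(-10 \right)} = \left(-1 + \left(-12 + 3 \cdot 4\right)\right) \left(-5 - 8\right) \frac{3 \left(53 - -660\right)}{-7 + 11 \left(-10\right)} = \left(-1 + \left(-12 + 12\right)\right) \left(-13\right) \frac{3 \left(53 + 660\right)}{-7 - 110} = \left(-1 + 0\right) \left(-13\right) 3 \frac{1}{-117} \cdot 713 = \left(-1\right) \left(-13\right) 3 \left(- \frac{1}{117}\right) 713 = 13 \left(- \frac{713}{39}\right) = - \frac{713}{3}$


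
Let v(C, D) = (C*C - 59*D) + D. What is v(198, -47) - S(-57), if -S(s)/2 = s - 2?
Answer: 41812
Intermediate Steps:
v(C, D) = C² - 58*D (v(C, D) = (C² - 59*D) + D = C² - 58*D)
S(s) = 4 - 2*s (S(s) = -2*(s - 2) = -2*(-2 + s) = 4 - 2*s)
v(198, -47) - S(-57) = (198² - 58*(-47)) - (4 - 2*(-57)) = (39204 + 2726) - (4 + 114) = 41930 - 1*118 = 41930 - 118 = 41812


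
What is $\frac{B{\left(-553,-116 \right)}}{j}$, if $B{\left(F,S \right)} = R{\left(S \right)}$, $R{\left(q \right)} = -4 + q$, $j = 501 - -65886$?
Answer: $- \frac{40}{22129} \approx -0.0018076$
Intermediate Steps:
$j = 66387$ ($j = 501 + 65886 = 66387$)
$B{\left(F,S \right)} = -4 + S$
$\frac{B{\left(-553,-116 \right)}}{j} = \frac{-4 - 116}{66387} = \left(-120\right) \frac{1}{66387} = - \frac{40}{22129}$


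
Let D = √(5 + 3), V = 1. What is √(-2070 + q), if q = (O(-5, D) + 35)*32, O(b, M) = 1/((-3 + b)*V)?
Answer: 3*I*√106 ≈ 30.887*I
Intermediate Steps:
D = 2*√2 (D = √8 = 2*√2 ≈ 2.8284)
O(b, M) = 1/(-3 + b) (O(b, M) = 1/((-3 + b)*1) = 1/(-3 + b))
q = 1116 (q = (1/(-3 - 5) + 35)*32 = (1/(-8) + 35)*32 = (-⅛ + 35)*32 = (279/8)*32 = 1116)
√(-2070 + q) = √(-2070 + 1116) = √(-954) = 3*I*√106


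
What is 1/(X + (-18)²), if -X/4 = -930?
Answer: 1/4044 ≈ 0.00024728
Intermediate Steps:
X = 3720 (X = -4*(-930) = 3720)
1/(X + (-18)²) = 1/(3720 + (-18)²) = 1/(3720 + 324) = 1/4044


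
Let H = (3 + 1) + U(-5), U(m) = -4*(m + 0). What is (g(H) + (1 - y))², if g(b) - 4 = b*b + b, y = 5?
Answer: 360000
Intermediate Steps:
U(m) = -4*m
H = 24 (H = (3 + 1) - 4*(-5) = 4 + 20 = 24)
g(b) = 4 + b + b² (g(b) = 4 + (b*b + b) = 4 + (b² + b) = 4 + (b + b²) = 4 + b + b²)
(g(H) + (1 - y))² = ((4 + 24 + 24²) + (1 - 1*5))² = ((4 + 24 + 576) + (1 - 5))² = (604 - 4)² = 600² = 360000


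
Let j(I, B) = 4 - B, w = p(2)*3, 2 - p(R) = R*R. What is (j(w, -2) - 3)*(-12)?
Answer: -36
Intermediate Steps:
p(R) = 2 - R**2 (p(R) = 2 - R*R = 2 - R**2)
w = -6 (w = (2 - 1*2**2)*3 = (2 - 1*4)*3 = (2 - 4)*3 = -2*3 = -6)
(j(w, -2) - 3)*(-12) = ((4 - 1*(-2)) - 3)*(-12) = ((4 + 2) - 3)*(-12) = (6 - 3)*(-12) = 3*(-12) = -36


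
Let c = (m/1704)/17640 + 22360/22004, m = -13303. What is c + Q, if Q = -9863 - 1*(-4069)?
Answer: -957882336646043/165352138560 ≈ -5793.0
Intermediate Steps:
c = 167954170597/165352138560 (c = -13303/1704/17640 + 22360/22004 = -13303*1/1704*(1/17640) + 22360*(1/22004) = -13303/1704*1/17640 + 5590/5501 = -13303/30058560 + 5590/5501 = 167954170597/165352138560 ≈ 1.0157)
Q = -5794 (Q = -9863 + 4069 = -5794)
c + Q = 167954170597/165352138560 - 5794 = -957882336646043/165352138560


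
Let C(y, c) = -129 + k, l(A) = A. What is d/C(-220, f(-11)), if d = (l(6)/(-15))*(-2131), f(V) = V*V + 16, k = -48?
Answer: -4262/885 ≈ -4.8158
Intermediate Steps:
f(V) = 16 + V² (f(V) = V² + 16 = 16 + V²)
C(y, c) = -177 (C(y, c) = -129 - 48 = -177)
d = 4262/5 (d = (6/(-15))*(-2131) = (6*(-1/15))*(-2131) = -⅖*(-2131) = 4262/5 ≈ 852.40)
d/C(-220, f(-11)) = (4262/5)/(-177) = (4262/5)*(-1/177) = -4262/885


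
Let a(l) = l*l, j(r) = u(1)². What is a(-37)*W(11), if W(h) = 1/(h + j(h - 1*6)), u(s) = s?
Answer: 1369/12 ≈ 114.08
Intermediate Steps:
j(r) = 1 (j(r) = 1² = 1)
a(l) = l²
W(h) = 1/(1 + h) (W(h) = 1/(h + 1) = 1/(1 + h))
a(-37)*W(11) = (-37)²/(1 + 11) = 1369/12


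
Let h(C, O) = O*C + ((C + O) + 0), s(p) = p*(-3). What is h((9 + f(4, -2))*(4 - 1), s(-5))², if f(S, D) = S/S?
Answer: 245025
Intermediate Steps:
f(S, D) = 1
s(p) = -3*p
h(C, O) = C + O + C*O (h(C, O) = C*O + (C + O) = C + O + C*O)
h((9 + f(4, -2))*(4 - 1), s(-5))² = ((9 + 1)*(4 - 1) - 3*(-5) + ((9 + 1)*(4 - 1))*(-3*(-5)))² = (10*3 + 15 + (10*3)*15)² = (30 + 15 + 30*15)² = (30 + 15 + 450)² = 495² = 245025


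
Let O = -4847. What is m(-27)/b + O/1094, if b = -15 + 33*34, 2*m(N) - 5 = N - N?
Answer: -2681447/605529 ≈ -4.4283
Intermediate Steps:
m(N) = 5/2 (m(N) = 5/2 + (N - N)/2 = 5/2 + (½)*0 = 5/2 + 0 = 5/2)
b = 1107 (b = -15 + 1122 = 1107)
m(-27)/b + O/1094 = (5/2)/1107 - 4847/1094 = (5/2)*(1/1107) - 4847*1/1094 = 5/2214 - 4847/1094 = -2681447/605529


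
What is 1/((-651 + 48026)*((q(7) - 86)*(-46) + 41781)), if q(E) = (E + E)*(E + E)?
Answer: 1/1739657375 ≈ 5.7483e-10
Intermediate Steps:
q(E) = 4*E² (q(E) = (2*E)*(2*E) = 4*E²)
1/((-651 + 48026)*((q(7) - 86)*(-46) + 41781)) = 1/((-651 + 48026)*((4*7² - 86)*(-46) + 41781)) = 1/(47375*((4*49 - 86)*(-46) + 41781)) = 1/(47375*((196 - 86)*(-46) + 41781)) = 1/(47375*(110*(-46) + 41781)) = 1/(47375*(-5060 + 41781)) = 1/(47375*36721) = 1/1739657375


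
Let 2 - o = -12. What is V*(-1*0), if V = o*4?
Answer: 0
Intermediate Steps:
o = 14 (o = 2 - 1*(-12) = 2 + 12 = 14)
V = 56 (V = 14*4 = 56)
V*(-1*0) = 56*(-1*0) = 56*0 = 0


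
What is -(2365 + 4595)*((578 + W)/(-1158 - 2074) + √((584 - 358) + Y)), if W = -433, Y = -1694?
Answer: 63075/202 - 13920*I*√367 ≈ 312.25 - 2.6667e+5*I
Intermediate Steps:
-(2365 + 4595)*((578 + W)/(-1158 - 2074) + √((584 - 358) + Y)) = -(2365 + 4595)*((578 - 433)/(-1158 - 2074) + √((584 - 358) - 1694)) = -6960*(145/(-3232) + √(226 - 1694)) = -6960*(145*(-1/3232) + √(-1468)) = -6960*(-145/3232 + 2*I*√367) = -(-63075/202 + 13920*I*√367) = 63075/202 - 13920*I*√367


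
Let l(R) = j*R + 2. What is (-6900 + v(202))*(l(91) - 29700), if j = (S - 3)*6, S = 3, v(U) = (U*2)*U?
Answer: -2218678184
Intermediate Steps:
v(U) = 2*U**2 (v(U) = (2*U)*U = 2*U**2)
j = 0 (j = (3 - 3)*6 = 0*6 = 0)
l(R) = 2 (l(R) = 0*R + 2 = 0 + 2 = 2)
(-6900 + v(202))*(l(91) - 29700) = (-6900 + 2*202**2)*(2 - 29700) = (-6900 + 2*40804)*(-29698) = (-6900 + 81608)*(-29698) = 74708*(-29698) = -2218678184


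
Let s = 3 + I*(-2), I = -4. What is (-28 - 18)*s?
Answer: -506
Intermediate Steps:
s = 11 (s = 3 - 4*(-2) = 3 + 8 = 11)
(-28 - 18)*s = (-28 - 18)*11 = -46*11 = -506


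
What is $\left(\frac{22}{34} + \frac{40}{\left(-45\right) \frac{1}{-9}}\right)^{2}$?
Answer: $\frac{21609}{289} \approx 74.772$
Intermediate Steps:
$\left(\frac{22}{34} + \frac{40}{\left(-45\right) \frac{1}{-9}}\right)^{2} = \left(22 \cdot \frac{1}{34} + \frac{40}{\left(-45\right) \left(- \frac{1}{9}\right)}\right)^{2} = \left(\frac{11}{17} + \frac{40}{5}\right)^{2} = \left(\frac{11}{17} + 40 \cdot \frac{1}{5}\right)^{2} = \left(\frac{11}{17} + 8\right)^{2} = \left(\frac{147}{17}\right)^{2} = \frac{21609}{289}$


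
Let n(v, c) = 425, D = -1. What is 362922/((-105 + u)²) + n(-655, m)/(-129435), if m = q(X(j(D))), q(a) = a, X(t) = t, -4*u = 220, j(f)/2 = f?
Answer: 4696392907/331353600 ≈ 14.173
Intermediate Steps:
j(f) = 2*f
u = -55 (u = -¼*220 = -55)
m = -2 (m = 2*(-1) = -2)
362922/((-105 + u)²) + n(-655, m)/(-129435) = 362922/((-105 - 55)²) + 425/(-129435) = 362922/((-160)²) + 425*(-1/129435) = 362922/25600 - 85/25887 = 362922*(1/25600) - 85/25887 = 181461/12800 - 85/25887 = 4696392907/331353600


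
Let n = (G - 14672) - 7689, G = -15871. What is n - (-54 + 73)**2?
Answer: -38593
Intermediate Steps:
n = -38232 (n = (-15871 - 14672) - 7689 = -30543 - 7689 = -38232)
n - (-54 + 73)**2 = -38232 - (-54 + 73)**2 = -38232 - 1*19**2 = -38232 - 1*361 = -38232 - 361 = -38593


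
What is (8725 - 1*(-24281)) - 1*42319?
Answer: -9313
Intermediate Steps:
(8725 - 1*(-24281)) - 1*42319 = (8725 + 24281) - 42319 = 33006 - 42319 = -9313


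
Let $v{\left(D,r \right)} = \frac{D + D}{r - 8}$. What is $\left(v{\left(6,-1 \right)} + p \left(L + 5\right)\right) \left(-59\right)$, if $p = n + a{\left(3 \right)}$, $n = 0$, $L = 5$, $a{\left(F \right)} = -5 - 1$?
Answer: $\frac{10856}{3} \approx 3618.7$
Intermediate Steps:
$a{\left(F \right)} = -6$
$v{\left(D,r \right)} = \frac{2 D}{-8 + r}$
$p = -6$ ($p = 0 - 6 = -6$)
$\left(v{\left(6,-1 \right)} + p \left(L + 5\right)\right) \left(-59\right) = \left(2 \cdot 6 \frac{1}{-8 - 1} - 6 \left(5 + 5\right)\right) \left(-59\right) = \left(2 \cdot 6 \frac{1}{-9} - 60\right) \left(-59\right) = \left(2 \cdot 6 \left(- \frac{1}{9}\right) - 60\right) \left(-59\right) = \left(- \frac{4}{3} - 60\right) \left(-59\right) = \left(- \frac{184}{3}\right) \left(-59\right) = \frac{10856}{3}$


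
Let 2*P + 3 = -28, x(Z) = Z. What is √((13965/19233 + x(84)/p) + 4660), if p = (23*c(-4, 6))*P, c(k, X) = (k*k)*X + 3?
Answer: √1309262814817944481/16760491 ≈ 68.270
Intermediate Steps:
c(k, X) = 3 + X*k² (c(k, X) = k²*X + 3 = X*k² + 3 = 3 + X*k²)
P = -31/2 (P = -3/2 + (½)*(-28) = -3/2 - 14 = -31/2 ≈ -15.500)
p = -70587/2 (p = (23*(3 + 6*(-4)²))*(-31/2) = (23*(3 + 6*16))*(-31/2) = (23*(3 + 96))*(-31/2) = (23*99)*(-31/2) = 2277*(-31/2) = -70587/2 ≈ -35294.)
√((13965/19233 + x(84)/p) + 4660) = √((13965/19233 + 84/(-70587/2)) + 4660) = √((13965*(1/19233) + 84*(-2/70587)) + 4660) = √((4655/6411 - 56/23529) + 4660) = √(12129831/16760491 + 4660) = √(78116017891/16760491) = √1309262814817944481/16760491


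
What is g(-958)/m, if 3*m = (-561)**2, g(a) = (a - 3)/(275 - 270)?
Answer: -961/524535 ≈ -0.0018321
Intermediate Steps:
g(a) = -3/5 + a/5 (g(a) = (-3 + a)/5 = (-3 + a)*(1/5) = -3/5 + a/5)
m = 104907 (m = (1/3)*(-561)**2 = (1/3)*314721 = 104907)
g(-958)/m = (-3/5 + (1/5)*(-958))/104907 = (-3/5 - 958/5)*(1/104907) = -961/5*1/104907 = -961/524535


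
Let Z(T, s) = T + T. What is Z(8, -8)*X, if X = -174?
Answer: -2784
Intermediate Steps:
Z(T, s) = 2*T
Z(8, -8)*X = (2*8)*(-174) = 16*(-174) = -2784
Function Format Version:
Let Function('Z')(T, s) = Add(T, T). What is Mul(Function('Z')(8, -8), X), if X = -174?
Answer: -2784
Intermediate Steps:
Function('Z')(T, s) = Mul(2, T)
Mul(Function('Z')(8, -8), X) = Mul(Mul(2, 8), -174) = Mul(16, -174) = -2784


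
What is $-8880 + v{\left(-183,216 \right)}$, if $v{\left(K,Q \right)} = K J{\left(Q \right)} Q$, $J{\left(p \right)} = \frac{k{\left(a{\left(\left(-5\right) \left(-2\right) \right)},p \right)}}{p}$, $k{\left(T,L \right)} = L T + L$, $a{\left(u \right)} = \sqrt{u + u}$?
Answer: $-48408 - 79056 \sqrt{5} \approx -2.2518 \cdot 10^{5}$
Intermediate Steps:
$a{\left(u \right)} = \sqrt{2} \sqrt{u}$ ($a{\left(u \right)} = \sqrt{2 u} = \sqrt{2} \sqrt{u}$)
$k{\left(T,L \right)} = L + L T$
$J{\left(p \right)} = 1 + 2 \sqrt{5}$ ($J{\left(p \right)} = \frac{p \left(1 + \sqrt{2} \sqrt{\left(-5\right) \left(-2\right)}\right)}{p} = \frac{p \left(1 + \sqrt{2} \sqrt{10}\right)}{p} = \frac{p \left(1 + 2 \sqrt{5}\right)}{p} = 1 + 2 \sqrt{5}$)
$v{\left(K,Q \right)} = K Q \left(1 + 2 \sqrt{5}\right)$ ($v{\left(K,Q \right)} = K \left(1 + 2 \sqrt{5}\right) Q = K Q \left(1 + 2 \sqrt{5}\right)$)
$-8880 + v{\left(-183,216 \right)} = -8880 - 39528 \left(1 + 2 \sqrt{5}\right) = -8880 - \left(39528 + 79056 \sqrt{5}\right) = -48408 - 79056 \sqrt{5}$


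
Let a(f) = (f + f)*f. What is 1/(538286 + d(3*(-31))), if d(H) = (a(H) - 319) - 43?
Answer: 1/555222 ≈ 1.8011e-6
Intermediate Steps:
a(f) = 2*f² (a(f) = (2*f)*f = 2*f²)
d(H) = -362 + 2*H² (d(H) = (2*H² - 319) - 43 = (-319 + 2*H²) - 43 = -362 + 2*H²)
1/(538286 + d(3*(-31))) = 1/(538286 + (-362 + 2*(3*(-31))²)) = 1/(538286 + (-362 + 2*(-93)²)) = 1/(538286 + (-362 + 2*8649)) = 1/(538286 + (-362 + 17298)) = 1/(538286 + 16936) = 1/555222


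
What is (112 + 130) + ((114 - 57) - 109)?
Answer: 190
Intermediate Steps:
(112 + 130) + ((114 - 57) - 109) = 242 + (57 - 109) = 242 - 52 = 190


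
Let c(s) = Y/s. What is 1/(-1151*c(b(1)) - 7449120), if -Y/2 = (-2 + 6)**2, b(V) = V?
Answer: -1/7412288 ≈ -1.3491e-7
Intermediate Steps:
Y = -32 (Y = -2*(-2 + 6)**2 = -2*4**2 = -2*16 = -32)
c(s) = -32/s
1/(-1151*c(b(1)) - 7449120) = 1/(-(-36832)/1 - 7449120) = 1/(-(-36832) - 7449120) = 1/(-1151*(-32) - 7449120) = 1/(36832 - 7449120) = 1/(-7412288) = -1/7412288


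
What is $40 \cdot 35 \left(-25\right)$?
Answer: $-35000$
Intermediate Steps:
$40 \cdot 35 \left(-25\right) = 1400 \left(-25\right) = -35000$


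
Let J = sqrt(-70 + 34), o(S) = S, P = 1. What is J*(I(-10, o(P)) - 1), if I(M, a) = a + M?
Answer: -60*I ≈ -60.0*I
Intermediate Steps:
I(M, a) = M + a
J = 6*I (J = sqrt(-36) = 6*I ≈ 6.0*I)
J*(I(-10, o(P)) - 1) = (6*I)*((-10 + 1) - 1) = (6*I)*(-9 - 1) = (6*I)*(-10) = -60*I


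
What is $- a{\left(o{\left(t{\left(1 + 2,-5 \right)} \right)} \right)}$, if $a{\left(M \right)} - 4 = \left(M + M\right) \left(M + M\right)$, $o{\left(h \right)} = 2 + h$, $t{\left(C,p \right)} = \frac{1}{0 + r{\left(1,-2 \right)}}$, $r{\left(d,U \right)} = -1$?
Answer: $-8$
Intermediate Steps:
$t{\left(C,p \right)} = -1$ ($t{\left(C,p \right)} = \frac{1}{0 - 1} = \frac{1}{-1} = -1$)
$a{\left(M \right)} = 4 + 4 M^{2}$ ($a{\left(M \right)} = 4 + \left(M + M\right) \left(M + M\right) = 4 + 2 M 2 M = 4 + 4 M^{2}$)
$- a{\left(o{\left(t{\left(1 + 2,-5 \right)} \right)} \right)} = - (4 + 4 \left(2 - 1\right)^{2}) = - (4 + 4 \cdot 1^{2}) = - (4 + 4 \cdot 1) = - (4 + 4) = \left(-1\right) 8 = -8$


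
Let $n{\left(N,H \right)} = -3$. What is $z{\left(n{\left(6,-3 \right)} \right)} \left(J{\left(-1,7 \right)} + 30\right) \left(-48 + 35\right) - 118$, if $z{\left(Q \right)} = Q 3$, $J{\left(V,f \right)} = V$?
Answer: $3275$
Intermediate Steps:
$z{\left(Q \right)} = 3 Q$
$z{\left(n{\left(6,-3 \right)} \right)} \left(J{\left(-1,7 \right)} + 30\right) \left(-48 + 35\right) - 118 = 3 \left(-3\right) \left(-1 + 30\right) \left(-48 + 35\right) - 118 = - 9 \cdot 29 \left(-13\right) - 118 = \left(-9\right) \left(-377\right) - 118 = 3393 - 118 = 3275$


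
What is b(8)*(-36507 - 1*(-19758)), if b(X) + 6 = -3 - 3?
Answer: 200988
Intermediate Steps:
b(X) = -12 (b(X) = -6 + (-3 - 3) = -6 - 6 = -12)
b(8)*(-36507 - 1*(-19758)) = -12*(-36507 - 1*(-19758)) = -12*(-36507 + 19758) = -12*(-16749) = 200988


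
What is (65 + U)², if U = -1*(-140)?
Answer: 42025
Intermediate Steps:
U = 140
(65 + U)² = (65 + 140)² = 205² = 42025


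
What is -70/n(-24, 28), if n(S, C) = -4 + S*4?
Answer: 7/10 ≈ 0.70000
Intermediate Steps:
n(S, C) = -4 + 4*S
-70/n(-24, 28) = -70/(-4 + 4*(-24)) = -70/(-4 - 96) = -70/(-100) = -70*(-1/100) = 7/10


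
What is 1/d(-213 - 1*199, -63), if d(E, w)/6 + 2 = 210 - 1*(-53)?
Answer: 1/1566 ≈ 0.00063857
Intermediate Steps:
d(E, w) = 1566 (d(E, w) = -12 + 6*(210 - 1*(-53)) = -12 + 6*(210 + 53) = -12 + 6*263 = -12 + 1578 = 1566)
1/d(-213 - 1*199, -63) = 1/1566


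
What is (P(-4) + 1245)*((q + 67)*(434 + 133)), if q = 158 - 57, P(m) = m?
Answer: 118212696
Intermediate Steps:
q = 101
(P(-4) + 1245)*((q + 67)*(434 + 133)) = (-4 + 1245)*((101 + 67)*(434 + 133)) = 1241*(168*567) = 1241*95256 = 118212696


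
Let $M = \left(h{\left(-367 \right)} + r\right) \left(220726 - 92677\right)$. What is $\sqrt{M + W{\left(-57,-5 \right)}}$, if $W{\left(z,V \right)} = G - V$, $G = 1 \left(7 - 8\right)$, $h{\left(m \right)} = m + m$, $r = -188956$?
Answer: $i \sqrt{24289614806} \approx 1.5585 \cdot 10^{5} i$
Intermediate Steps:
$h{\left(m \right)} = 2 m$
$G = -1$ ($G = 1 \left(-1\right) = -1$)
$M = -24289614810$ ($M = \left(2 \left(-367\right) - 188956\right) \left(220726 - 92677\right) = \left(-734 - 188956\right) 128049 = \left(-189690\right) 128049 = -24289614810$)
$W{\left(z,V \right)} = -1 - V$
$\sqrt{M + W{\left(-57,-5 \right)}} = \sqrt{-24289614810 - -4} = \sqrt{-24289614810 + \left(-1 + 5\right)} = \sqrt{-24289614810 + 4} = \sqrt{-24289614806} = i \sqrt{24289614806}$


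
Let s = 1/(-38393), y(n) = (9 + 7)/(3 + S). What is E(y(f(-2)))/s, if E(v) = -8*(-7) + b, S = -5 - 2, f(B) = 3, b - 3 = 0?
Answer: -2265187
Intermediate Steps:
b = 3 (b = 3 + 0 = 3)
S = -7
y(n) = -4 (y(n) = (9 + 7)/(3 - 7) = 16/(-4) = 16*(-¼) = -4)
s = -1/38393 ≈ -2.6046e-5
E(v) = 59 (E(v) = -8*(-7) + 3 = 56 + 3 = 59)
E(y(f(-2)))/s = 59/(-1/38393) = 59*(-38393) = -2265187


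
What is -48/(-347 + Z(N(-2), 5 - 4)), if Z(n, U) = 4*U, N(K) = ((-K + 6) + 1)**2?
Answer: 48/343 ≈ 0.13994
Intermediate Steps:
N(K) = (7 - K)**2 (N(K) = ((6 - K) + 1)**2 = (7 - K)**2)
-48/(-347 + Z(N(-2), 5 - 4)) = -48/(-347 + 4*(5 - 4)) = -48/(-347 + 4*1) = -48/(-347 + 4) = -48/(-343) = -48*(-1/343) = 48/343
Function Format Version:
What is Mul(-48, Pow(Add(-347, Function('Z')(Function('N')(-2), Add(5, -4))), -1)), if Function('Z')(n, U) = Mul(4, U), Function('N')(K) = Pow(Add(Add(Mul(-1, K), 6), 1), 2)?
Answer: Rational(48, 343) ≈ 0.13994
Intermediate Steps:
Function('N')(K) = Pow(Add(7, Mul(-1, K)), 2) (Function('N')(K) = Pow(Add(Add(6, Mul(-1, K)), 1), 2) = Pow(Add(7, Mul(-1, K)), 2))
Mul(-48, Pow(Add(-347, Function('Z')(Function('N')(-2), Add(5, -4))), -1)) = Mul(-48, Pow(Add(-347, Mul(4, Add(5, -4))), -1)) = Mul(-48, Pow(Add(-347, Mul(4, 1)), -1)) = Mul(-48, Pow(Add(-347, 4), -1)) = Mul(-48, Pow(-343, -1)) = Mul(-48, Rational(-1, 343)) = Rational(48, 343)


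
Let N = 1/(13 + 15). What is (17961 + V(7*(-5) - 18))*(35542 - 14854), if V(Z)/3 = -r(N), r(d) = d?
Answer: 2601024660/7 ≈ 3.7157e+8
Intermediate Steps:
N = 1/28 ≈ 0.035714
V(Z) = -3/28 (V(Z) = 3*(-1*1/28) = 3*(-1/28) = -3/28)
(17961 + V(7*(-5) - 18))*(35542 - 14854) = (17961 - 3/28)*(35542 - 14854) = (502905/28)*20688 = 2601024660/7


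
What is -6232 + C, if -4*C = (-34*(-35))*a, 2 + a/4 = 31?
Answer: -40742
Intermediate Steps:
a = 116 (a = -8 + 4*31 = -8 + 124 = 116)
C = -34510 (C = -(-34*(-35))*116/4 = -595*116/2 = -¼*138040 = -34510)
-6232 + C = -6232 - 34510 = -40742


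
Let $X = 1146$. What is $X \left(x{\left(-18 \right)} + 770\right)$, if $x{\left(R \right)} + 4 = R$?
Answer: $857208$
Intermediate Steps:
$x{\left(R \right)} = -4 + R$
$X \left(x{\left(-18 \right)} + 770\right) = 1146 \left(\left(-4 - 18\right) + 770\right) = 1146 \left(-22 + 770\right) = 1146 \cdot 748 = 857208$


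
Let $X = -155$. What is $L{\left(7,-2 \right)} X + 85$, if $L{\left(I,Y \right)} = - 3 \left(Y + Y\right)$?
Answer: $-1775$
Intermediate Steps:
$L{\left(I,Y \right)} = - 6 Y$ ($L{\left(I,Y \right)} = - 3 \cdot 2 Y = - 6 Y$)
$L{\left(7,-2 \right)} X + 85 = \left(-6\right) \left(-2\right) \left(-155\right) + 85 = 12 \left(-155\right) + 85 = -1860 + 85 = -1775$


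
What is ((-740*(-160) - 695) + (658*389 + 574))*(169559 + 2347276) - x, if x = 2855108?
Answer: 941899992127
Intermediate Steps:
((-740*(-160) - 695) + (658*389 + 574))*(169559 + 2347276) - x = ((-740*(-160) - 695) + (658*389 + 574))*(169559 + 2347276) - 1*2855108 = ((118400 - 695) + (255962 + 574))*2516835 - 2855108 = (117705 + 256536)*2516835 - 2855108 = 374241*2516835 - 2855108 = 941902847235 - 2855108 = 941899992127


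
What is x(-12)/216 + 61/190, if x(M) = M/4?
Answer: 2101/6840 ≈ 0.30716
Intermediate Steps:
x(M) = M/4 (x(M) = M*(¼) = M/4)
x(-12)/216 + 61/190 = ((¼)*(-12))/216 + 61/190 = -3*1/216 + 61*(1/190) = -1/72 + 61/190 = 2101/6840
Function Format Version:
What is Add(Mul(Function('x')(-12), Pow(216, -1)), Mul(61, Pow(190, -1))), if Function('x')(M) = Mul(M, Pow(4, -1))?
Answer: Rational(2101, 6840) ≈ 0.30716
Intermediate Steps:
Function('x')(M) = Mul(Rational(1, 4), M) (Function('x')(M) = Mul(M, Rational(1, 4)) = Mul(Rational(1, 4), M))
Add(Mul(Function('x')(-12), Pow(216, -1)), Mul(61, Pow(190, -1))) = Add(Mul(Mul(Rational(1, 4), -12), Pow(216, -1)), Mul(61, Pow(190, -1))) = Add(Mul(-3, Rational(1, 216)), Mul(61, Rational(1, 190))) = Add(Rational(-1, 72), Rational(61, 190)) = Rational(2101, 6840)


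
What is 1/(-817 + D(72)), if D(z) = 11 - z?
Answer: -1/878 ≈ -0.0011390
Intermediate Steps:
1/(-817 + D(72)) = 1/(-817 + (11 - 1*72)) = 1/(-817 + (11 - 72)) = 1/(-817 - 61) = 1/(-878) = -1/878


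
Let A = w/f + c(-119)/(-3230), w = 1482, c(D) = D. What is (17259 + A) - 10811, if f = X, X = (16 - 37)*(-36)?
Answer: 38603233/5985 ≈ 6450.0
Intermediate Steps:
X = 756 (X = -21*(-36) = 756)
f = 756
A = 11953/5985 (A = 1482/756 - 119/(-3230) = 1482*(1/756) - 119*(-1/3230) = 247/126 + 7/190 = 11953/5985 ≈ 1.9972)
(17259 + A) - 10811 = (17259 + 11953/5985) - 10811 = 103307068/5985 - 10811 = 38603233/5985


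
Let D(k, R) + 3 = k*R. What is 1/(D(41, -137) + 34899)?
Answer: 1/29279 ≈ 3.4154e-5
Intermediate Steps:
D(k, R) = -3 + R*k (D(k, R) = -3 + k*R = -3 + R*k)
1/(D(41, -137) + 34899) = 1/((-3 - 137*41) + 34899) = 1/((-3 - 5617) + 34899) = 1/(-5620 + 34899) = 1/29279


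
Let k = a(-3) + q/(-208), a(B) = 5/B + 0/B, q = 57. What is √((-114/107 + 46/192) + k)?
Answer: I*√3083287818/33384 ≈ 1.6633*I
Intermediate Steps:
a(B) = 5/B (a(B) = 5/B + 0 = 5/B)
k = -1211/624 (k = 5/(-3) + 57/(-208) = 5*(-⅓) + 57*(-1/208) = -5/3 - 57/208 = -1211/624 ≈ -1.9407)
√((-114/107 + 46/192) + k) = √((-114/107 + 46/192) - 1211/624) = √((-114*1/107 + 46*(1/192)) - 1211/624) = √((-114/107 + 23/96) - 1211/624) = √(-8483/10272 - 1211/624) = √(-369433/133536) = I*√3083287818/33384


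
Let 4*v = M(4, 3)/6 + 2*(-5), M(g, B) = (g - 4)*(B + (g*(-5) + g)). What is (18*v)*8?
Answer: -360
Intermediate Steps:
M(g, B) = (-4 + g)*(B - 4*g) (M(g, B) = (-4 + g)*(B + (-5*g + g)) = (-4 + g)*(B - 4*g))
v = -5/2 (v = ((-4*3 - 4*4**2 + 16*4 + 3*4)/6 + 2*(-5))/4 = ((-12 - 4*16 + 64 + 12)*(1/6) - 10)/4 = ((-12 - 64 + 64 + 12)*(1/6) - 10)/4 = (0*(1/6) - 10)/4 = (0 - 10)/4 = (1/4)*(-10) = -5/2 ≈ -2.5000)
(18*v)*8 = (18*(-5/2))*8 = -45*8 = -360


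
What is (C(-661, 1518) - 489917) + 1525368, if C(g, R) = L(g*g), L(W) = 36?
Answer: 1035487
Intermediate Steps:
C(g, R) = 36
(C(-661, 1518) - 489917) + 1525368 = (36 - 489917) + 1525368 = -489881 + 1525368 = 1035487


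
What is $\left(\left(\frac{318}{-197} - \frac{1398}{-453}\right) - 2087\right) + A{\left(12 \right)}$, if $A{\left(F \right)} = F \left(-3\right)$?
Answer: $- \frac{63109097}{29747} \approx -2121.5$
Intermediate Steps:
$A{\left(F \right)} = - 3 F$
$\left(\left(\frac{318}{-197} - \frac{1398}{-453}\right) - 2087\right) + A{\left(12 \right)} = \left(\left(\frac{318}{-197} - \frac{1398}{-453}\right) - 2087\right) - 36 = \left(\left(318 \left(- \frac{1}{197}\right) - - \frac{466}{151}\right) - 2087\right) - 36 = \left(\left(- \frac{318}{197} + \frac{466}{151}\right) - 2087\right) - 36 = \left(\frac{43784}{29747} - 2087\right) - 36 = - \frac{62038205}{29747} - 36 = - \frac{63109097}{29747}$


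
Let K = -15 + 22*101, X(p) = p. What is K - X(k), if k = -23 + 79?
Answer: 2151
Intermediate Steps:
k = 56
K = 2207 (K = -15 + 2222 = 2207)
K - X(k) = 2207 - 1*56 = 2207 - 56 = 2151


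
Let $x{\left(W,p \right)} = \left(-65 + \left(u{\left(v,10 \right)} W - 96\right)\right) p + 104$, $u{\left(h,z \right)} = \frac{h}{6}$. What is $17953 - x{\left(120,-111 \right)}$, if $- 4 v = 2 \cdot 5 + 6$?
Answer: $-8902$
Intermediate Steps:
$v = -4$ ($v = - \frac{2 \cdot 5 + 6}{4} = - \frac{10 + 6}{4} = \left(- \frac{1}{4}\right) 16 = -4$)
$u{\left(h,z \right)} = \frac{h}{6}$ ($u{\left(h,z \right)} = h \frac{1}{6} = \frac{h}{6}$)
$x{\left(W,p \right)} = 104 + p \left(-161 - \frac{2 W}{3}\right)$ ($x{\left(W,p \right)} = \left(-65 + \left(\frac{1}{6} \left(-4\right) W - 96\right)\right) p + 104 = \left(-65 - \left(96 + \frac{2 W}{3}\right)\right) p + 104 = \left(-161 - \frac{2 W}{3}\right) p + 104 = p \left(-161 - \frac{2 W}{3}\right) + 104 = 104 + p \left(-161 - \frac{2 W}{3}\right)$)
$17953 - x{\left(120,-111 \right)} = 17953 - \left(104 - -17871 - 80 \left(-111\right)\right) = 17953 - \left(104 + 17871 + 8880\right) = 17953 - 26855 = -8902$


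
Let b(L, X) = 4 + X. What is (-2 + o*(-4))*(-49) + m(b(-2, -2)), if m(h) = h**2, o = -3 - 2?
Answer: -878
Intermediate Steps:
o = -5
(-2 + o*(-4))*(-49) + m(b(-2, -2)) = (-2 - 5*(-4))*(-49) + (4 - 2)**2 = (-2 + 20)*(-49) + 2**2 = 18*(-49) + 4 = -882 + 4 = -878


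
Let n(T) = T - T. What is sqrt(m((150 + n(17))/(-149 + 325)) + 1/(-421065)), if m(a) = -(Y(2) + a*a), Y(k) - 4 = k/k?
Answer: I*sqrt(873575843881665)/12351240 ≈ 2.393*I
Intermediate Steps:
Y(k) = 5 (Y(k) = 4 + k/k = 4 + 1 = 5)
n(T) = 0
m(a) = -5 - a**2 (m(a) = -(5 + a*a) = -(5 + a**2) = -5 - a**2)
sqrt(m((150 + n(17))/(-149 + 325)) + 1/(-421065)) = sqrt((-5 - ((150 + 0)/(-149 + 325))**2) + 1/(-421065)) = sqrt((-5 - (150/176)**2) - 1/421065) = sqrt((-5 - (150*(1/176))**2) - 1/421065) = sqrt((-5 - (75/88)**2) - 1/421065) = sqrt((-5 - 1*5625/7744) - 1/421065) = sqrt((-5 - 5625/7744) - 1/421065) = sqrt(-44345/7744 - 1/421065) = sqrt(-18672135169/3260727360) = I*sqrt(873575843881665)/12351240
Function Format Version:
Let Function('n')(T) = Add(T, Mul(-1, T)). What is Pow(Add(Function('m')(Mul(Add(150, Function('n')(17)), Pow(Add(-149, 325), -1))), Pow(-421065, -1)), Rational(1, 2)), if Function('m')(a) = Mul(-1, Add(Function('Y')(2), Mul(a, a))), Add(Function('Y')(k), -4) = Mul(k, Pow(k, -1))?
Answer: Mul(Rational(1, 12351240), I, Pow(873575843881665, Rational(1, 2))) ≈ Mul(2.3930, I)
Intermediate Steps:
Function('Y')(k) = 5 (Function('Y')(k) = Add(4, Mul(k, Pow(k, -1))) = Add(4, 1) = 5)
Function('n')(T) = 0
Function('m')(a) = Add(-5, Mul(-1, Pow(a, 2))) (Function('m')(a) = Mul(-1, Add(5, Mul(a, a))) = Mul(-1, Add(5, Pow(a, 2))) = Add(-5, Mul(-1, Pow(a, 2))))
Pow(Add(Function('m')(Mul(Add(150, Function('n')(17)), Pow(Add(-149, 325), -1))), Pow(-421065, -1)), Rational(1, 2)) = Pow(Add(Add(-5, Mul(-1, Pow(Mul(Add(150, 0), Pow(Add(-149, 325), -1)), 2))), Pow(-421065, -1)), Rational(1, 2)) = Pow(Add(Add(-5, Mul(-1, Pow(Mul(150, Pow(176, -1)), 2))), Rational(-1, 421065)), Rational(1, 2)) = Pow(Add(Add(-5, Mul(-1, Pow(Mul(150, Rational(1, 176)), 2))), Rational(-1, 421065)), Rational(1, 2)) = Pow(Add(Add(-5, Mul(-1, Pow(Rational(75, 88), 2))), Rational(-1, 421065)), Rational(1, 2)) = Pow(Add(Add(-5, Mul(-1, Rational(5625, 7744))), Rational(-1, 421065)), Rational(1, 2)) = Pow(Add(Add(-5, Rational(-5625, 7744)), Rational(-1, 421065)), Rational(1, 2)) = Pow(Add(Rational(-44345, 7744), Rational(-1, 421065)), Rational(1, 2)) = Pow(Rational(-18672135169, 3260727360), Rational(1, 2)) = Mul(Rational(1, 12351240), I, Pow(873575843881665, Rational(1, 2)))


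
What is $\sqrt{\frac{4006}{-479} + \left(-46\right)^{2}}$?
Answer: $\frac{\sqrt{483578282}}{479} \approx 45.909$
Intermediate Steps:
$\sqrt{\frac{4006}{-479} + \left(-46\right)^{2}} = \sqrt{4006 \left(- \frac{1}{479}\right) + 2116} = \sqrt{- \frac{4006}{479} + 2116} = \sqrt{\frac{1009558}{479}} = \frac{\sqrt{483578282}}{479}$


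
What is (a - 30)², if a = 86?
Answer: 3136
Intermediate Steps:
(a - 30)² = (86 - 30)² = 56² = 3136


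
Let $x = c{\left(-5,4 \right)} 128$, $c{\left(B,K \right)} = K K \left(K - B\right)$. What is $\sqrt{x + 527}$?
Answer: $\sqrt{18959} \approx 137.69$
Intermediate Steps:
$c{\left(B,K \right)} = K^{2} \left(K - B\right)$
$x = 18432$ ($x = 4^{2} \left(4 - -5\right) 128 = 16 \left(4 + 5\right) 128 = 16 \cdot 9 \cdot 128 = 144 \cdot 128 = 18432$)
$\sqrt{x + 527} = \sqrt{18432 + 527} = \sqrt{18959}$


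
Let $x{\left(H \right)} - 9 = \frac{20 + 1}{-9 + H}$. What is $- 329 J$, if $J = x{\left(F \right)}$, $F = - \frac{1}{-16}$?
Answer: $- \frac{312879}{143} \approx -2188.0$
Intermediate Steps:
$F = \frac{1}{16}$ ($F = \left(-1\right) \left(- \frac{1}{16}\right) = \frac{1}{16} \approx 0.0625$)
$x{\left(H \right)} = 9 + \frac{21}{-9 + H}$ ($x{\left(H \right)} = 9 + \frac{20 + 1}{-9 + H} = 9 + \frac{21}{-9 + H}$)
$J = \frac{951}{143}$ ($J = \frac{3 \left(-20 + 3 \cdot \frac{1}{16}\right)}{-9 + \frac{1}{16}} = \frac{3 \left(-20 + \frac{3}{16}\right)}{- \frac{143}{16}} = 3 \left(- \frac{16}{143}\right) \left(- \frac{317}{16}\right) = \frac{951}{143} \approx 6.6504$)
$- 329 J = \left(-329\right) \frac{951}{143} = - \frac{312879}{143}$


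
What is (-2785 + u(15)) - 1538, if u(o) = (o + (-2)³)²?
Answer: -4274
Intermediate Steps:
u(o) = (-8 + o)² (u(o) = (o - 8)² = (-8 + o)²)
(-2785 + u(15)) - 1538 = (-2785 + (-8 + 15)²) - 1538 = (-2785 + 7²) - 1538 = (-2785 + 49) - 1538 = -2736 - 1538 = -4274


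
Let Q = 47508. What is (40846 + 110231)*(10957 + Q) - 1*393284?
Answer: 8832323521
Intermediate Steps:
(40846 + 110231)*(10957 + Q) - 1*393284 = (40846 + 110231)*(10957 + 47508) - 1*393284 = 151077*58465 - 393284 = 8832716805 - 393284 = 8832323521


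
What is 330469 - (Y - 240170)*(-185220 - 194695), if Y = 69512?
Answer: -64835203601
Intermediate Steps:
330469 - (Y - 240170)*(-185220 - 194695) = 330469 - (69512 - 240170)*(-185220 - 194695) = 330469 - (-170658)*(-379915) = 330469 - 1*64835534070 = 330469 - 64835534070 = -64835203601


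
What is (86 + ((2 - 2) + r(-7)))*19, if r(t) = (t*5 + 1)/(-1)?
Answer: 2280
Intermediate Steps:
r(t) = -1 - 5*t (r(t) = (5*t + 1)*(-1) = (1 + 5*t)*(-1) = -1 - 5*t)
(86 + ((2 - 2) + r(-7)))*19 = (86 + ((2 - 2) + (-1 - 5*(-7))))*19 = (86 + (0 + (-1 + 35)))*19 = (86 + (0 + 34))*19 = (86 + 34)*19 = 120*19 = 2280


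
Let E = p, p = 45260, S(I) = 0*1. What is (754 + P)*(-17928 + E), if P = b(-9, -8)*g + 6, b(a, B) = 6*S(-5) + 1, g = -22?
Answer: 20171016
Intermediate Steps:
S(I) = 0
b(a, B) = 1 (b(a, B) = 6*0 + 1 = 0 + 1 = 1)
P = -16 (P = 1*(-22) + 6 = -22 + 6 = -16)
E = 45260
(754 + P)*(-17928 + E) = (754 - 16)*(-17928 + 45260) = 738*27332 = 20171016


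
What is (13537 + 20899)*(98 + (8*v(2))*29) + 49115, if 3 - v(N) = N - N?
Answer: 27391299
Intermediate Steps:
v(N) = 3 (v(N) = 3 - (N - N) = 3 - 1*0 = 3 + 0 = 3)
(13537 + 20899)*(98 + (8*v(2))*29) + 49115 = (13537 + 20899)*(98 + (8*3)*29) + 49115 = 34436*(98 + 24*29) + 49115 = 34436*(98 + 696) + 49115 = 34436*794 + 49115 = 27342184 + 49115 = 27391299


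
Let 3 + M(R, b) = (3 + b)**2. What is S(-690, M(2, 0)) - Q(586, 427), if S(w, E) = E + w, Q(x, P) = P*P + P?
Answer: -183440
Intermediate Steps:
Q(x, P) = P + P**2 (Q(x, P) = P**2 + P = P + P**2)
M(R, b) = -3 + (3 + b)**2
S(-690, M(2, 0)) - Q(586, 427) = ((-3 + (3 + 0)**2) - 690) - 427*(1 + 427) = ((-3 + 3**2) - 690) - 427*428 = ((-3 + 9) - 690) - 1*182756 = (6 - 690) - 182756 = -684 - 182756 = -183440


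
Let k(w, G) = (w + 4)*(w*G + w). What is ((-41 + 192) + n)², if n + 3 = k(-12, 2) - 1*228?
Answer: 43264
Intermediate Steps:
k(w, G) = (4 + w)*(w + G*w) (k(w, G) = (4 + w)*(G*w + w) = (4 + w)*(w + G*w))
n = 57 (n = -3 + (-12*(4 - 12 + 4*2 + 2*(-12)) - 1*228) = -3 + (-12*(4 - 12 + 8 - 24) - 228) = -3 + (-12*(-24) - 228) = -3 + (288 - 228) = -3 + 60 = 57)
((-41 + 192) + n)² = ((-41 + 192) + 57)² = (151 + 57)² = 208² = 43264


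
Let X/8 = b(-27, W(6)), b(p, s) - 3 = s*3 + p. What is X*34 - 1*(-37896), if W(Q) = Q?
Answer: 36264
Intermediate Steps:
b(p, s) = 3 + p + 3*s (b(p, s) = 3 + (s*3 + p) = 3 + (3*s + p) = 3 + (p + 3*s) = 3 + p + 3*s)
X = -48 (X = 8*(3 - 27 + 3*6) = 8*(3 - 27 + 18) = 8*(-6) = -48)
X*34 - 1*(-37896) = -48*34 - 1*(-37896) = -1632 + 37896 = 36264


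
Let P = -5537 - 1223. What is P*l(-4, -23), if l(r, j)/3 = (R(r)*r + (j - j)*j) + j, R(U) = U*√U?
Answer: 466440 - 648960*I ≈ 4.6644e+5 - 6.4896e+5*I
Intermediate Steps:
P = -6760
R(U) = U^(3/2)
l(r, j) = 3*j + 3*r^(5/2) (l(r, j) = 3*((r^(3/2)*r + (j - j)*j) + j) = 3*((r^(5/2) + 0*j) + j) = 3*((r^(5/2) + 0) + j) = 3*(r^(5/2) + j) = 3*(j + r^(5/2)) = 3*j + 3*r^(5/2))
P*l(-4, -23) = -6760*(3*(-23) + 3*(-4)^(5/2)) = -6760*(-69 + 3*(32*I)) = -6760*(-69 + 96*I) = 466440 - 648960*I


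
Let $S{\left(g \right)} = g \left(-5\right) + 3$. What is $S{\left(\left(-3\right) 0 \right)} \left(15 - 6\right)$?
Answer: $27$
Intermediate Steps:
$S{\left(g \right)} = 3 - 5 g$ ($S{\left(g \right)} = - 5 g + 3 = 3 - 5 g$)
$S{\left(\left(-3\right) 0 \right)} \left(15 - 6\right) = \left(3 - 5 \left(\left(-3\right) 0\right)\right) \left(15 - 6\right) = \left(3 - 0\right) 9 = \left(3 + 0\right) 9 = 3 \cdot 9 = 27$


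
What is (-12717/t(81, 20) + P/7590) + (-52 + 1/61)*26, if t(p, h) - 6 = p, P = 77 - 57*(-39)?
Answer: -87416239/58377 ≈ -1497.4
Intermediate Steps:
P = 2300 (P = 77 + 2223 = 2300)
t(p, h) = 6 + p
(-12717/t(81, 20) + P/7590) + (-52 + 1/61)*26 = (-12717/(6 + 81) + 2300/7590) + (-52 + 1/61)*26 = (-12717/87 + 2300*(1/7590)) + (-52 + 1/61)*26 = (-12717*1/87 + 10/33) - 3171/61*26 = (-4239/29 + 10/33) - 82446/61 = -139597/957 - 82446/61 = -87416239/58377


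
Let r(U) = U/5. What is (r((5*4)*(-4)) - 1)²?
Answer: 289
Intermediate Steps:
r(U) = U/5 (r(U) = U*(⅕) = U/5)
(r((5*4)*(-4)) - 1)² = (((5*4)*(-4))/5 - 1)² = ((20*(-4))/5 - 1)² = ((⅕)*(-80) - 1)² = (-16 - 1)² = (-17)² = 289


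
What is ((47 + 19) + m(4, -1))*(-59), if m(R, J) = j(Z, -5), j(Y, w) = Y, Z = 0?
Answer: -3894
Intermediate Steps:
m(R, J) = 0
((47 + 19) + m(4, -1))*(-59) = ((47 + 19) + 0)*(-59) = (66 + 0)*(-59) = 66*(-59) = -3894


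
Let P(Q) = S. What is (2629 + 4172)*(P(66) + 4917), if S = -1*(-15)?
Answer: 33542532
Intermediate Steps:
S = 15
P(Q) = 15
(2629 + 4172)*(P(66) + 4917) = (2629 + 4172)*(15 + 4917) = 6801*4932 = 33542532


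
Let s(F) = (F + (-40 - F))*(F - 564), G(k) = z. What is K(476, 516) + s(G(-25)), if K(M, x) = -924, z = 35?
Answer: 20236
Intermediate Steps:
G(k) = 35
s(F) = 22560 - 40*F (s(F) = -40*(-564 + F) = 22560 - 40*F)
K(476, 516) + s(G(-25)) = -924 + (22560 - 40*35) = -924 + (22560 - 1400) = -924 + 21160 = 20236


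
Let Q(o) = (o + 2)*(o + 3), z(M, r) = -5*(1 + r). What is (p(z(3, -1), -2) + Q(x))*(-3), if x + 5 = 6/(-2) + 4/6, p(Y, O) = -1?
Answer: -199/3 ≈ -66.333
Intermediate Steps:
z(M, r) = -5 - 5*r
x = -22/3 (x = -5 + (6/(-2) + 4/6) = -5 + (6*(-½) + 4*(⅙)) = -5 + (-3 + ⅔) = -5 - 7/3 = -22/3 ≈ -7.3333)
Q(o) = (2 + o)*(3 + o)
(p(z(3, -1), -2) + Q(x))*(-3) = (-1 + (6 + (-22/3)² + 5*(-22/3)))*(-3) = (-1 + (6 + 484/9 - 110/3))*(-3) = (-1 + 208/9)*(-3) = (199/9)*(-3) = -199/3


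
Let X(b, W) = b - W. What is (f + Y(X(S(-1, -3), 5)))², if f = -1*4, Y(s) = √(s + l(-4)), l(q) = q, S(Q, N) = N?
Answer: 4 - 16*I*√3 ≈ 4.0 - 27.713*I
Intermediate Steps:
Y(s) = √(-4 + s) (Y(s) = √(s - 4) = √(-4 + s))
f = -4
(f + Y(X(S(-1, -3), 5)))² = (-4 + √(-4 + (-3 - 1*5)))² = (-4 + √(-4 + (-3 - 5)))² = (-4 + √(-4 - 8))² = (-4 + √(-12))² = (-4 + 2*I*√3)²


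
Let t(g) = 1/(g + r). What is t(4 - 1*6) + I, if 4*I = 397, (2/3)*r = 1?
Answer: 389/4 ≈ 97.250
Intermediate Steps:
r = 3/2 (r = (3/2)*1 = 3/2 ≈ 1.5000)
I = 397/4 (I = (1/4)*397 = 397/4 ≈ 99.250)
t(g) = 1/(3/2 + g) (t(g) = 1/(g + 3/2) = 1/(3/2 + g))
t(4 - 1*6) + I = 2/(3 + 2*(4 - 1*6)) + 397/4 = 2/(3 + 2*(4 - 6)) + 397/4 = 2/(3 + 2*(-2)) + 397/4 = 2/(3 - 4) + 397/4 = 2/(-1) + 397/4 = 2*(-1) + 397/4 = -2 + 397/4 = 389/4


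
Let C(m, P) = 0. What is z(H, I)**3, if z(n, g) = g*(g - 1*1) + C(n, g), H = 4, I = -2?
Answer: 216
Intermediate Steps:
z(n, g) = g*(-1 + g) (z(n, g) = g*(g - 1*1) + 0 = g*(g - 1) + 0 = g*(-1 + g) + 0 = g*(-1 + g))
z(H, I)**3 = (-2*(-1 - 2))**3 = (-2*(-3))**3 = 6**3 = 216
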